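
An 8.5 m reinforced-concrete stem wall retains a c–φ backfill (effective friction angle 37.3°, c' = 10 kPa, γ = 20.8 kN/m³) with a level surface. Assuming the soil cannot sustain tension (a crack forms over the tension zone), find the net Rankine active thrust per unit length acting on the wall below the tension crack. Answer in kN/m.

110 kN/m

K_a = 0.2453; √K_a = 0.4953.
Tension-crack depth z_c = 2c/(γ√K_a) = 2×10/(20.8×0.4953) = 1.941 m.
σ_a at base = K_a γ H − 2c√K_a = 0.2453×20.8×8.5 − 2×10×0.4953 = 33.47 kPa.
P_a = ½ × 33.47 × (H − z_c) = 0.5×33.47×6.559 = 109.8 kN/m.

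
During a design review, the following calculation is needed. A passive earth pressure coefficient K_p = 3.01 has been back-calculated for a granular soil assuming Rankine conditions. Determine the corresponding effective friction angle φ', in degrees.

K_p = (1+sin φ)/(1−sin φ) ⇒ sin φ = (K_p − 1)/(K_p + 1) = 0.5012.
φ = arcsin(0.5012) = 30.08°.

30.1°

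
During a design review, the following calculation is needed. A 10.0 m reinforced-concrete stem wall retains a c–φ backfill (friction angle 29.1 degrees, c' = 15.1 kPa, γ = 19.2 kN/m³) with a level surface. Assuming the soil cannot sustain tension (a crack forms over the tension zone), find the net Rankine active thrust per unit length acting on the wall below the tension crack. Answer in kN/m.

K_a = 0.3456; √K_a = 0.5879.
Tension-crack depth z_c = 2c/(γ√K_a) = 2×15.1/(19.2×0.5879) = 2.676 m.
σ_a at base = K_a γ H − 2c√K_a = 0.3456×19.2×10.0 − 2×15.1×0.5879 = 48.60 kPa.
P_a = ½ × 48.60 × (H − z_c) = 0.5×48.60×7.324 = 178.0 kN/m.

178 kN/m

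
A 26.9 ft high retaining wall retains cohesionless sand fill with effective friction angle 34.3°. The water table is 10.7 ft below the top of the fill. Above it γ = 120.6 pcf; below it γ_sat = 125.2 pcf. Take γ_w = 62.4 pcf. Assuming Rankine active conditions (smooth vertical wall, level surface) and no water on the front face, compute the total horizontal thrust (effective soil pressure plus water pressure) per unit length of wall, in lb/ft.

K_a = tan²(45° − φ/2) = 0.2792.
γ' = 125.2 − 62.4 = 62.80 pcf. Depth below WT = 16.2 ft.
σ'_h at WT = K_a γ d_w = 360.2 psf; at base = 360.2 + K_a γ' × 16.2 = 644.2 psf.
P₁ (0–10.7 ft) = ½×360.2×10.7 = 1927. P₂ (10.7–26.9 ft) = ½(360.2+644.2)×16.2 = 8136.
P_w = ½ γ_w h₂² = 0.5×62.4×16.2² = 8188. Total = 1927+8136+8188 = 18250 lb/ft.

18300 lb/ft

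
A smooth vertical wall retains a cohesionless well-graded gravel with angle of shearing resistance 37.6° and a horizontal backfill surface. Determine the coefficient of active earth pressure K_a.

0.242

K_a = (1 − sin φ)/(1 + sin φ) = (1 − sin 37.6°)/(1 + sin 37.6°) = 0.2421.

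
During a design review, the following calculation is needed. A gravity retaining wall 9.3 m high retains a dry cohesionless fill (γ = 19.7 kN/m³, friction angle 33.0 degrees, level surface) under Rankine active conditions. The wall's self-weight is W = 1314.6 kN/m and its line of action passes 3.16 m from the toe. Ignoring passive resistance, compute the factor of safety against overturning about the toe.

5.34

K_a = tan²(45° − 33.0°/2) = 0.2948.
P_a = ½K_aγH² = 0.5×0.2948×19.7×9.3² = 251.1 kN/m, acting at H/3 = 3.100 m above the base.
Overturning moment M_o = P_a × H/3 = 251.1 × 3.100 = 778.6.
Resisting moment M_r = W × 3.16 = 1314.6 × 3.16 = 4154.
FS_overturning = M_r/M_o = 4154/778.6 = 5.336.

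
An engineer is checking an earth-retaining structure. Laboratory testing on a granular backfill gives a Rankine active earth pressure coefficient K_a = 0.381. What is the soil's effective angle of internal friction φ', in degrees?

K_a = tan²(45° − φ/2) ⇒ 45° − φ/2 = arctan(√0.381) = 31.69°.
φ = 2(45° − 31.69°) = 26.63°.

26.6°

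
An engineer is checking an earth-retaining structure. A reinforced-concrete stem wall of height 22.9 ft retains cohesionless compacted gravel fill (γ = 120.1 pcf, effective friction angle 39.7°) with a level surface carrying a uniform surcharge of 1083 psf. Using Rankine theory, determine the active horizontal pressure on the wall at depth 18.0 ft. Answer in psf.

K_a = (1 − sin φ)/(1 + sin φ) = 0.2204.
σ_v = γz + q = 120.1 × 18.0 + 1083 = 3245 psf.
σ_h = K_a σ_v = 0.2204 × 3245 = 715.2 psf.

715 psf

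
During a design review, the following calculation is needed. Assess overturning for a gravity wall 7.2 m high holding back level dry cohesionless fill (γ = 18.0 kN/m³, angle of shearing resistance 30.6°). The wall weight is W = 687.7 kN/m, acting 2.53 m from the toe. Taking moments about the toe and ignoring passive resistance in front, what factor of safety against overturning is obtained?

K_a = tan²(45° − 30.6°/2) = 0.3253.
P_a = ½K_aγH² = 0.5×0.3253×18.0×7.2² = 151.8 kN/m, acting at H/3 = 2.400 m above the base.
Overturning moment M_o = P_a × H/3 = 151.8 × 2.400 = 364.3.
Resisting moment M_r = W × 2.53 = 687.7 × 2.53 = 1740.
FS_overturning = M_r/M_o = 1740/364.3 = 4.776.

4.78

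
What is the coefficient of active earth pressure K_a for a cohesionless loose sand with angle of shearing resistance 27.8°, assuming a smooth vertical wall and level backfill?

K_a = tan²(45° − φ/2) = tan²(31.10°) = 0.3639.

0.364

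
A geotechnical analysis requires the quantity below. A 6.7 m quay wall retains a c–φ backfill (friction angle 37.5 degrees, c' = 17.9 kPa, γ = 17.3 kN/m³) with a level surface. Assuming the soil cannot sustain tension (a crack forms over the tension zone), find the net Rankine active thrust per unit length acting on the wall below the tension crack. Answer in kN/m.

K_a = 0.2432; √K_a = 0.4931.
Tension-crack depth z_c = 2c/(γ√K_a) = 2×17.9/(17.3×0.4931) = 4.196 m.
σ_a at base = K_a γ H − 2c√K_a = 0.2432×17.3×6.7 − 2×17.9×0.4931 = 10.53 kPa.
P_a = ½ × 10.53 × (H − z_c) = 0.5×10.53×2.504 = 13.19 kN/m.

13.2 kN/m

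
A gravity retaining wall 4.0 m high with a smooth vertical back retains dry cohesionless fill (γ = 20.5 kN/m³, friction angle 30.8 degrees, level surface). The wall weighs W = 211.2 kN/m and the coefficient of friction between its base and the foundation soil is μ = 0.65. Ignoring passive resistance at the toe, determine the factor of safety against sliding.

2.59

K_a = tan²(45° − 30.8°/2) = 0.3227.
P_a = ½K_aγH² = 0.5×0.3227×20.5×4.0² = 52.93 kN/m, acting at H/3 = 1.333 m above the base.
FS_sliding = μW / P_a = 0.65×211.2 / 52.93 = 2.594.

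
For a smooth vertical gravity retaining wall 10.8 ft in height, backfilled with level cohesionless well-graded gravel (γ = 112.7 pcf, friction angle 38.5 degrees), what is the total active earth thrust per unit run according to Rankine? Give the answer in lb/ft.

1530 lb/ft

K_a = tan²(45° − φ/2) = 0.2327.
P_a = ½ K_a γ H² = 0.5 × 0.2327 × 112.7 × 10.8² = 1529 lb/ft.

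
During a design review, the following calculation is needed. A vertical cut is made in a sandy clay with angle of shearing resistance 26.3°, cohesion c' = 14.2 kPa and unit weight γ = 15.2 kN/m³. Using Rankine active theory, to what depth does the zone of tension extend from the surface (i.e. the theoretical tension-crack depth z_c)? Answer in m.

K_a = tan²(45° − 26.3°/2) = 0.3859; √K_a = 0.6212.
The active pressure is zero where K_a γ z = 2c√K_a, so z_c = 2c/(γ√K_a) = 2×14.2/(15.2×0.6212) = 3.008 m.

3.01 m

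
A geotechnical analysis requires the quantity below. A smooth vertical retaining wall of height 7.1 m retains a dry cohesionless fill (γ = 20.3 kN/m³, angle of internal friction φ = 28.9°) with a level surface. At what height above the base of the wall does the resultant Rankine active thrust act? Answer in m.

2.37 m

K_a = 0.3484.
The pressure distribution is triangular, so the resultant acts at H/3 above the base = 7.1/3 = 2.367 m.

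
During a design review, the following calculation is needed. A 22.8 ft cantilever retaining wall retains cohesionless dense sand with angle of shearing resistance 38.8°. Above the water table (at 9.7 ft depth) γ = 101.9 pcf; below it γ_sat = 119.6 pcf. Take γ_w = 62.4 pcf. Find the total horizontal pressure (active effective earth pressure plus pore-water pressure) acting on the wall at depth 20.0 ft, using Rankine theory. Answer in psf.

K_a = (1 − sin φ)/(1 + sin φ) = 0.2296.
γ' = 119.6 − 62.4 = 57.20 pcf.
Effective vertical stress at 20.0 ft: σ'_v = 101.9×9.7 + 57.20×10.3 = 1578 psf.
σ'_h = K_a σ'_v = 0.2296 × 1578 = 362.1 psf; u = γ_w × 10.3 = 642.7 psf.
Total σ_h = 362.1 + 642.7 = 1005 psf.

1000 psf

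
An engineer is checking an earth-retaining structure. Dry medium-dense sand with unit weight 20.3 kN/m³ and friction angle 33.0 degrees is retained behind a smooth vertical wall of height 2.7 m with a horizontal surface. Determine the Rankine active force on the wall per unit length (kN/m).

21.8 kN/m

K_a = tan²(45° − φ/2) = 0.2948.
P_a = ½ K_a γ H² = 0.5 × 0.2948 × 20.3 × 2.7² = 21.81 kN/m.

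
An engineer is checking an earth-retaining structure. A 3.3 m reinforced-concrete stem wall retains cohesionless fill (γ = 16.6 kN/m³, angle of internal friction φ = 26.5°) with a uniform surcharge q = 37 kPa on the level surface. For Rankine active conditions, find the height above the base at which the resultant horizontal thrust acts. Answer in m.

1.42 m

K_a = 0.3829.
Triangular part P₁ = ½K_aγH² = 34.61 at H/3 = 1.100 m; rectangular part P₂ = K_a q H = 46.76 at H/2 = 1.650 m.
ȳ = (P₁·1.100 + P₂·1.650)/(P₁+P₂) = 1.416 m.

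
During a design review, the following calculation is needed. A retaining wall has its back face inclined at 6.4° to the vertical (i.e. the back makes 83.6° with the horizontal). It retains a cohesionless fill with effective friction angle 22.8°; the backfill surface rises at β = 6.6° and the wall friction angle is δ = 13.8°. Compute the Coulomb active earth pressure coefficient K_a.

0.492

K_a = sin²(α+φ) / [sin²α · sin(α−δ) · (1 + √{sin(φ+δ)sin(φ−β) / (sin(α−δ)sin(α+β))})²].
With α = 83.6°, φ = 22.8°, δ = 13.8°, β = 6.6°: K_a = 0.4917.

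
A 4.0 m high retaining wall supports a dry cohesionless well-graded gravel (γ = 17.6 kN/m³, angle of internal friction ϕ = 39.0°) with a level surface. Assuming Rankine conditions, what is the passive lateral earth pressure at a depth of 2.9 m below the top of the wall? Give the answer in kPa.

224 kPa

K_p = (1 + sin φ)/(1 − sin φ) = 4.395.
σ_h = K_p γ z = 4.395 × 17.6 × 2.9 = 224.3 kPa.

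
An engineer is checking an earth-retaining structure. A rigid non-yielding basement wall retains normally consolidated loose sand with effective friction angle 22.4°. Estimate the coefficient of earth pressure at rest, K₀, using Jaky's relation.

0.619

K₀ = 1 − sin φ' = 1 − sin 22.4° = 0.6189.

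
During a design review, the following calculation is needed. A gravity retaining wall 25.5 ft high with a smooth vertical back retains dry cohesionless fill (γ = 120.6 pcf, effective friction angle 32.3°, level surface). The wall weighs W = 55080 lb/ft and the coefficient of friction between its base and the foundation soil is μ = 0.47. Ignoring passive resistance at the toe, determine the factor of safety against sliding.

K_a = tan²(45° − 32.3°/2) = 0.3035.
P_a = ½K_aγH² = 0.5×0.3035×120.6×25.5² = 11900 lb/ft, acting at H/3 = 8.500 ft above the base.
FS_sliding = μW / P_a = 0.47×55080 / 11900 = 2.176.

2.18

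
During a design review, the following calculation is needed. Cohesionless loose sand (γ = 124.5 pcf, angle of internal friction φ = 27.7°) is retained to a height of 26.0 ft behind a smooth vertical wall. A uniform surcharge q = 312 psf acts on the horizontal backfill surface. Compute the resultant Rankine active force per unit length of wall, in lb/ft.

18300 lb/ft

K_a = tan²(45° − φ/2) = 0.3653.
Soil triangle: ½ K_a γ H² = 0.5×0.3653×124.5×26.0² = 15370 lb/ft.
Surcharge rectangle: K_a q H = 0.3653×312×26.0 = 2964 lb/ft.
Total = 15370 + 2964 = 18340 lb/ft.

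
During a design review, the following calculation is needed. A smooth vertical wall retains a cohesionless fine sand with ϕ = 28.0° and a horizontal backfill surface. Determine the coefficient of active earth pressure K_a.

K_a = tan²(45° − φ/2) = tan²(31.00°) = 0.3610.

0.361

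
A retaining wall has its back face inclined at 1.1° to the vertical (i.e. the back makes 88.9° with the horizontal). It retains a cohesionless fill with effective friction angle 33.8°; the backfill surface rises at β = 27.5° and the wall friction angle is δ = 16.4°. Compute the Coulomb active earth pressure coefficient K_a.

0.430

K_a = sin²(α+φ) / [sin²α · sin(α−δ) · (1 + √{sin(φ+δ)sin(φ−β) / (sin(α−δ)sin(α+β))})²].
With α = 88.9°, φ = 33.8°, δ = 16.4°, β = 27.5°: K_a = 0.4301.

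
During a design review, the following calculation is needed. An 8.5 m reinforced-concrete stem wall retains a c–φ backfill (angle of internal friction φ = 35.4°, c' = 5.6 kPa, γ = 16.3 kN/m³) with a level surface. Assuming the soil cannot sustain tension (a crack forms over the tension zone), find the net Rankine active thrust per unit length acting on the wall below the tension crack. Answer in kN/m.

112 kN/m

K_a = 0.2664; √K_a = 0.5161.
Tension-crack depth z_c = 2c/(γ√K_a) = 2×5.6/(16.3×0.5161) = 1.331 m.
σ_a at base = K_a γ H − 2c√K_a = 0.2664×16.3×8.5 − 2×5.6×0.5161 = 31.13 kPa.
P_a = ½ × 31.13 × (H − z_c) = 0.5×31.13×7.169 = 111.6 kN/m.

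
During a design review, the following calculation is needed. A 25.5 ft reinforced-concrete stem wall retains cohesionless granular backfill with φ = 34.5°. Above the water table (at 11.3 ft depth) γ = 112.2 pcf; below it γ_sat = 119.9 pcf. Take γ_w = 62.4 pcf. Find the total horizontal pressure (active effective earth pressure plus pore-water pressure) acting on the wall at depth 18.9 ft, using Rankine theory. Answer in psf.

K_a = (1 − sin φ)/(1 + sin φ) = 0.2768.
γ' = 119.9 − 62.4 = 57.50 pcf.
Effective vertical stress at 18.9 ft: σ'_v = 112.2×11.3 + 57.50×7.60 = 1705 psf.
σ'_h = K_a σ'_v = 0.2768 × 1705 = 471.9 psf; u = γ_w × 7.60 = 474.2 psf.
Total σ_h = 471.9 + 474.2 = 946.2 psf.

946 psf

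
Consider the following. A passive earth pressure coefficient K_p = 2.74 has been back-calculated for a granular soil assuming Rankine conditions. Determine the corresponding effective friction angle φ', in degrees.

K_p = (1+sin φ)/(1−sin φ) ⇒ sin φ = (K_p − 1)/(K_p + 1) = 0.4652.
φ = arcsin(0.4652) = 27.73°.

27.7°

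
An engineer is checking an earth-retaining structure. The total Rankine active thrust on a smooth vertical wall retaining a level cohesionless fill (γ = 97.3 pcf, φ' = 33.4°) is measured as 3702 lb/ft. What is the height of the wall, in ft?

16.2 ft

K_a = 0.2899. P_a = ½ K_a γ H² ⇒ H = √(2P_a/(K_a γ)).
H = √(2×3702/(0.2899×97.3)) = 16.20 ft.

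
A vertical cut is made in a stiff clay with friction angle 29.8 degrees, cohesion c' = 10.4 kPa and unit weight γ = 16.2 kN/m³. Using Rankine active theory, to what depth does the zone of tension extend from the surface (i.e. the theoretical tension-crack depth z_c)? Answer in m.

2.21 m

K_a = tan²(45° − 29.8°/2) = 0.3360; √K_a = 0.5797.
The active pressure is zero where K_a γ z = 2c√K_a, so z_c = 2c/(γ√K_a) = 2×10.4/(16.2×0.5797) = 2.215 m.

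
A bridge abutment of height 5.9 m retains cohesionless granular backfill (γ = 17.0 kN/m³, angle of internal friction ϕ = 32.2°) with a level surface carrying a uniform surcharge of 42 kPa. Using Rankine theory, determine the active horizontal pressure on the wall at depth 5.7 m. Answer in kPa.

42.3 kPa

K_a = (1 − sin φ)/(1 + sin φ) = 0.3047.
σ_v = γz + q = 17.0 × 5.7 + 42 = 138.9 kPa.
σ_h = K_a σ_v = 0.3047 × 138.9 = 42.33 kPa.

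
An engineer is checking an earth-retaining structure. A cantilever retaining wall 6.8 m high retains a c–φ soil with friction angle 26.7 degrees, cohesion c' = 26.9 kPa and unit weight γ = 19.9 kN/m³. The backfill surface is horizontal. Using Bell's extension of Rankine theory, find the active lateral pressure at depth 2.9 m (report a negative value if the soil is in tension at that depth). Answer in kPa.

-11.2 kPa

K_a = (1 − sin φ)/(1 + sin φ) = 0.3800.
σ_a = K_a γ z − 2c√K_a = 0.3800×19.9×2.9 − 2×26.9×0.6164 = -11.24 kPa.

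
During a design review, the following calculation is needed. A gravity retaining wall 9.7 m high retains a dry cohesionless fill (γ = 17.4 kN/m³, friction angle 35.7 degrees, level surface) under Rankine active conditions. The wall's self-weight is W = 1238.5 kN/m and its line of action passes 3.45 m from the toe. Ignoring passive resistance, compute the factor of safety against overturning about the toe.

K_a = tan²(45° − 35.7°/2) = 0.2630.
P_a = ½K_aγH² = 0.5×0.2630×17.4×9.7² = 215.3 kN/m, acting at H/3 = 3.233 m above the base.
Overturning moment M_o = P_a × H/3 = 215.3 × 3.233 = 696.1.
Resisting moment M_r = W × 3.45 = 1238.5 × 3.45 = 4273.
FS_overturning = M_r/M_o = 4273/696.1 = 6.138.

6.14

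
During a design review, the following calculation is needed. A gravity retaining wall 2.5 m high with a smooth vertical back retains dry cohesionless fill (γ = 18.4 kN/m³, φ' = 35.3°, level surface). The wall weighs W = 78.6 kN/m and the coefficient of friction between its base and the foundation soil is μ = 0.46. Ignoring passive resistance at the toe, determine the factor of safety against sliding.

2.35

K_a = tan²(45° − 35.3°/2) = 0.2675.
P_a = ½K_aγH² = 0.5×0.2675×18.4×2.5² = 15.38 kN/m, acting at H/3 = 0.8333 m above the base.
FS_sliding = μW / P_a = 0.46×78.6 / 15.38 = 2.350.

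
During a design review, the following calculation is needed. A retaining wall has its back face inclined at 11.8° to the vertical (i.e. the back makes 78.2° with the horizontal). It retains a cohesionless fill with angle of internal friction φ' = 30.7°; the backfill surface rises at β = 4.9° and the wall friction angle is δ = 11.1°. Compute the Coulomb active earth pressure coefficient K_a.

0.415

K_a = sin²(α+φ) / [sin²α · sin(α−δ) · (1 + √{sin(φ+δ)sin(φ−β) / (sin(α−δ)sin(α+β))})²].
With α = 78.2°, φ = 30.7°, δ = 11.1°, β = 4.9°: K_a = 0.4150.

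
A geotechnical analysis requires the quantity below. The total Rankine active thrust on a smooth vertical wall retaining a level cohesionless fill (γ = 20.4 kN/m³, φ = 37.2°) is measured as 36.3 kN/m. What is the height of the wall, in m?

3.80 m

K_a = 0.2464. P_a = ½ K_a γ H² ⇒ H = √(2P_a/(K_a γ)).
H = √(2×36.3/(0.2464×20.4)) = 3.800 m.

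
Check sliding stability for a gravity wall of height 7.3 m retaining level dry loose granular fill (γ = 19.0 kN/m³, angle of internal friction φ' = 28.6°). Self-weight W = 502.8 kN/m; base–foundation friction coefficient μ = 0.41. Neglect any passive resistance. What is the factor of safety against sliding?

1.16

K_a = tan²(45° − 28.6°/2) = 0.3525.
P_a = ½K_aγH² = 0.5×0.3525×19.0×7.3² = 178.5 kN/m, acting at H/3 = 2.433 m above the base.
FS_sliding = μW / P_a = 0.41×502.8 / 178.5 = 1.155.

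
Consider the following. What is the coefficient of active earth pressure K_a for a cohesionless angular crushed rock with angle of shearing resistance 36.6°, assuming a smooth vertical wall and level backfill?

K_a = tan²(45° − φ/2) = tan²(26.70°) = 0.2530.

0.253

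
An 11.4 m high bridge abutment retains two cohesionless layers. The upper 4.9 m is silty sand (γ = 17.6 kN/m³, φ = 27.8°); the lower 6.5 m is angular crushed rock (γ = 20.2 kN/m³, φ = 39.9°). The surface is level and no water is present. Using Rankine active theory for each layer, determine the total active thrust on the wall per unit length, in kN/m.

293 kN/m

K_a1 = tan²(45°−27.8°/2) = 0.3639; K_a2 = tan²(45°−39.9°/2) = 0.2184.
Layer 1: σ at base = K_a1 γ₁ h₁ = 31.38 kPa; P₁ = ½×31.38×4.9 = 76.89.
Layer 2: σ_v at top = γ₁h₁ = 86.24; σ_h top = K_a2×86.24 = 18.84; σ_h base = K_a2×(86.24+20.2×6.5) = 47.52.
P₂ = ½(18.84+47.52)×6.5 = 215.7. Total P_a = 76.89+215.7 = 292.5 kN/m.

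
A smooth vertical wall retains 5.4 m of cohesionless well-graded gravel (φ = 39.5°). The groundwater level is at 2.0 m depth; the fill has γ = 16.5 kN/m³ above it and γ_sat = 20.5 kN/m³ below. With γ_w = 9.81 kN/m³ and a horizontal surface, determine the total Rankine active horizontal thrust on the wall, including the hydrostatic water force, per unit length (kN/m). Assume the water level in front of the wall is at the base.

103 kN/m

K_a = tan²(45° − φ/2) = 0.2224.
γ' = 20.5 − 9.81 = 10.69 kN/m³. Depth below WT = 3.4 m.
σ'_h at WT = K_a γ d_w = 7.340 kPa; at base = 7.340 + K_a γ' × 3.4 = 15.43 kPa.
P₁ (0–2.0 m) = ½×7.340×2.0 = 7.340. P₂ (2.0–5.4 m) = ½(7.340+15.43)×3.4 = 38.70.
P_w = ½ γ_w h₂² = 0.5×9.81×3.4² = 56.70. Total = 7.340+38.70+56.70 = 102.7 kN/m.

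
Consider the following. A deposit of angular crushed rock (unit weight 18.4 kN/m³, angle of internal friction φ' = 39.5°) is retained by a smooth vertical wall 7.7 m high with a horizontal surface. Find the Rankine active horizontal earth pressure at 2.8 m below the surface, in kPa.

K_a = (1 − sin φ)/(1 + sin φ) = 0.2224.
σ_h = K_a γ z = 0.2224 × 18.4 × 2.8 = 11.46 kPa.

11.5 kPa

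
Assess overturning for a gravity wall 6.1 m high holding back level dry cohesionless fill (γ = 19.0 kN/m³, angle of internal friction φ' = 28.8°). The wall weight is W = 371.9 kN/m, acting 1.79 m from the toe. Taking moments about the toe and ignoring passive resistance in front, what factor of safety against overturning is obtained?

2.65

K_a = tan²(45° − 28.8°/2) = 0.3498.
P_a = ½K_aγH² = 0.5×0.3498×19.0×6.1² = 123.6 kN/m, acting at H/3 = 2.033 m above the base.
Overturning moment M_o = P_a × H/3 = 123.6 × 2.033 = 251.4.
Resisting moment M_r = W × 1.79 = 371.9 × 1.79 = 665.7.
FS_overturning = M_r/M_o = 665.7/251.4 = 2.648.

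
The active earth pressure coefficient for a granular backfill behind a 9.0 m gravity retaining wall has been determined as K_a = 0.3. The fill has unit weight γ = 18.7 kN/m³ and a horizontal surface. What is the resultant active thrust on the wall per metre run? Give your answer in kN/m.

P = ½ K_a γ H² = 0.5 × 0.3 × 18.7 × 9.0² = 227.2 kN/m.

227 kN/m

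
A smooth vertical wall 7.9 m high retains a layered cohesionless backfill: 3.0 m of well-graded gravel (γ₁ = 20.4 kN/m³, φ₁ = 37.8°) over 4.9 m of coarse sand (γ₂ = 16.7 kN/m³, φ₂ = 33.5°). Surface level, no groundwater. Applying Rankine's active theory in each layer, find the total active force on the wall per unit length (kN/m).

166 kN/m

K_a1 = tan²(45°−37.8°/2) = 0.2400; K_a2 = tan²(45°−33.5°/2) = 0.2887.
Layer 1: σ at base = K_a1 γ₁ h₁ = 14.69 kPa; P₁ = ½×14.69×3.0 = 22.03.
Layer 2: σ_v at top = γ₁h₁ = 61.20; σ_h top = K_a2×61.20 = 17.67; σ_h base = K_a2×(61.20+16.7×4.9) = 41.29.
P₂ = ½(17.67+41.29)×4.9 = 144.5. Total P_a = 22.03+144.5 = 166.5 kN/m.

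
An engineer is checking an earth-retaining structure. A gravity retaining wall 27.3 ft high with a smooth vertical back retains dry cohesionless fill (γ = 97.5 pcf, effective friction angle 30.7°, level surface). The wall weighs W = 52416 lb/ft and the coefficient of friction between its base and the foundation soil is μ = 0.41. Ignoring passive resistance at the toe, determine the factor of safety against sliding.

1.83

K_a = tan²(45° − 30.7°/2) = 0.3240.
P_a = ½K_aγH² = 0.5×0.3240×97.5×27.3² = 11770 lb/ft, acting at H/3 = 9.100 ft above the base.
FS_sliding = μW / P_a = 0.41×52416 / 11770 = 1.825.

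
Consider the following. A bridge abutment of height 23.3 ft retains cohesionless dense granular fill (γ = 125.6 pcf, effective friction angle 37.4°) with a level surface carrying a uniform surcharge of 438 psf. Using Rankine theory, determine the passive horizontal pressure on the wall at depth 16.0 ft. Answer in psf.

10000 psf

K_p = (1 + sin φ)/(1 − sin φ) = 4.094.
σ_v = γz + q = 125.6 × 16.0 + 438 = 2448 psf.
σ_h = K_p σ_v = 4.094 × 2448 = 10020 psf.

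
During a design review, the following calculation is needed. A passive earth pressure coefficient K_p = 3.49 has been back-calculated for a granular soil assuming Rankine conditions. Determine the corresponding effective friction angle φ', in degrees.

33.7°

K_p = (1+sin φ)/(1−sin φ) ⇒ sin φ = (K_p − 1)/(K_p + 1) = 0.5546.
φ = arcsin(0.5546) = 33.68°.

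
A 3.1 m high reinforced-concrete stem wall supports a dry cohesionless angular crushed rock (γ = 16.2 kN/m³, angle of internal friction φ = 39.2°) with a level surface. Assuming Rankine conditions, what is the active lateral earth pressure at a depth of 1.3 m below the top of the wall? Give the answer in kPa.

4.75 kPa

K_a = (1 − sin φ)/(1 + sin φ) = 0.2255.
σ_h = K_a γ z = 0.2255 × 16.2 × 1.3 = 4.748 kPa.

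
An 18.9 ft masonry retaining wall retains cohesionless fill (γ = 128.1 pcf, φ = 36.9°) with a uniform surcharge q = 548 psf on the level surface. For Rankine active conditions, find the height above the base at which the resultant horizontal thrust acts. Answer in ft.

K_a = 0.2497.
Triangular part P₁ = ½K_aγH² = 5712 at H/3 = 6.300 ft; rectangular part P₂ = K_a q H = 2586 at H/2 = 9.450 ft.
ȳ = (P₁·6.300 + P₂·9.450)/(P₁+P₂) = 7.282 ft.

7.28 ft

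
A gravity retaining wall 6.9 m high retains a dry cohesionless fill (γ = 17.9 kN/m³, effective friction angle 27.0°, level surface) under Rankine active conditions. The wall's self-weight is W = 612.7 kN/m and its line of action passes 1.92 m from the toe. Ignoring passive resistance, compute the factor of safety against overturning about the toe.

3.20

K_a = tan²(45° − 27.0°/2) = 0.3755.
P_a = ½K_aγH² = 0.5×0.3755×17.9×6.9² = 160.0 kN/m, acting at H/3 = 2.300 m above the base.
Overturning moment M_o = P_a × H/3 = 160.0 × 2.300 = 368.0.
Resisting moment M_r = W × 1.92 = 612.7 × 1.92 = 1176.
FS_overturning = M_r/M_o = 1176/368.0 = 3.196.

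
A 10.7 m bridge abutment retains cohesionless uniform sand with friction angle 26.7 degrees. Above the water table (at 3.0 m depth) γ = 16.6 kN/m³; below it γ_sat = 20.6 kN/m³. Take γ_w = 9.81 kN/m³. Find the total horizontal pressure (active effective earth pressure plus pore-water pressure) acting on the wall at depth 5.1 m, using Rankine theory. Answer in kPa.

48.1 kPa

K_a = (1 − sin φ)/(1 + sin φ) = 0.3800.
γ' = 20.6 − 9.81 = 10.79 kN/m³.
Effective vertical stress at 5.1 m: σ'_v = 16.6×3.0 + 10.79×2.10 = 72.46 kPa.
σ'_h = K_a σ'_v = 0.3800 × 72.46 = 27.53 kPa; u = γ_w × 2.10 = 20.60 kPa.
Total σ_h = 27.53 + 20.60 = 48.13 kPa.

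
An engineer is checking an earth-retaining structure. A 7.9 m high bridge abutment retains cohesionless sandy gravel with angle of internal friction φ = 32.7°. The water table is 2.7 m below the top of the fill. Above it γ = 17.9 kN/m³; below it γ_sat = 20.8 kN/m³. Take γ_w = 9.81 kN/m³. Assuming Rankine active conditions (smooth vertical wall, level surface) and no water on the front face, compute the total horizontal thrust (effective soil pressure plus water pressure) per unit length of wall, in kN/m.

271 kN/m

K_a = tan²(45° − φ/2) = 0.2985.
γ' = 20.8 − 9.81 = 10.99 kN/m³. Depth below WT = 5.2 m.
σ'_h at WT = K_a γ d_w = 14.43 kPa; at base = 14.43 + K_a γ' × 5.2 = 31.49 kPa.
P₁ (0–2.7 m) = ½×14.43×2.7 = 19.48. P₂ (2.7–7.9 m) = ½(14.43+31.49)×5.2 = 119.4.
P_w = ½ γ_w h₂² = 0.5×9.81×5.2² = 132.6. Total = 19.48+119.4+132.6 = 271.5 kN/m.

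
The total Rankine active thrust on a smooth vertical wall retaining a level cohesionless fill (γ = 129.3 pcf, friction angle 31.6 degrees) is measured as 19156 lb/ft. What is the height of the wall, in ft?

30.8 ft

K_a = 0.3123. P_a = ½ K_a γ H² ⇒ H = √(2P_a/(K_a γ)).
H = √(2×19156/(0.3123×129.3)) = 30.80 ft.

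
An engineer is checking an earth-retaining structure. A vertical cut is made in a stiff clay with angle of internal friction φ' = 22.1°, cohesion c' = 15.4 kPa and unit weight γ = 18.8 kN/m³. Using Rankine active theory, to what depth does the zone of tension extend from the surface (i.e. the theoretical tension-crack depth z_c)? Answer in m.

K_a = tan²(45° − 22.1°/2) = 0.4533; √K_a = 0.6732.
The active pressure is zero where K_a γ z = 2c√K_a, so z_c = 2c/(γ√K_a) = 2×15.4/(18.8×0.6732) = 2.433 m.

2.43 m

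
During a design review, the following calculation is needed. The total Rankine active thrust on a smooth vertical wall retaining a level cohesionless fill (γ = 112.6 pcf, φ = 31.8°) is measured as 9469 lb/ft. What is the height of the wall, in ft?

K_a = 0.3098. P_a = ½ K_a γ H² ⇒ H = √(2P_a/(K_a γ)).
H = √(2×9469/(0.3098×112.6)) = 23.30 ft.

23.3 ft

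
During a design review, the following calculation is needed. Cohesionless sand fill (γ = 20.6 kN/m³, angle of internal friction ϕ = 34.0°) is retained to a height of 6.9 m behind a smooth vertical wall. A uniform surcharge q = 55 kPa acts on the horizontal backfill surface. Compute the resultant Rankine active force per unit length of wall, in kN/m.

K_a = tan²(45° − φ/2) = 0.2827.
Soil triangle: ½ K_a γ H² = 0.5×0.2827×20.6×6.9² = 138.6 kN/m.
Surcharge rectangle: K_a q H = 0.2827×55×6.9 = 107.3 kN/m.
Total = 138.6 + 107.3 = 245.9 kN/m.

246 kN/m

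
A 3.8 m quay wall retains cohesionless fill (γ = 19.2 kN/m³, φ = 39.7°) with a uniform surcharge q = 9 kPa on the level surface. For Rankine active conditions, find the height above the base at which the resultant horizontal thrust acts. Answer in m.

K_a = 0.2204.
Triangular part P₁ = ½K_aγH² = 30.56 at H/3 = 1.267 m; rectangular part P₂ = K_a q H = 7.539 at H/2 = 1.900 m.
ȳ = (P₁·1.267 + P₂·1.900)/(P₁+P₂) = 1.392 m.

1.39 m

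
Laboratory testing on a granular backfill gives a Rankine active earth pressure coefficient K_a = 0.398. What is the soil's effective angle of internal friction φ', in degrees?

K_a = tan²(45° − φ/2) ⇒ 45° − φ/2 = arctan(√0.398) = 32.25°.
φ = 2(45° − 32.25°) = 25.51°.

25.5°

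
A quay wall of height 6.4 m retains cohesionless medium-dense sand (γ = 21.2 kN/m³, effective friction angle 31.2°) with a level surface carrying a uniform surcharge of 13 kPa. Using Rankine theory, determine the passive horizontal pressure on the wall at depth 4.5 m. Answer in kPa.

K_p = (1 + sin φ)/(1 − sin φ) = 3.150.
σ_v = γz + q = 21.2 × 4.5 + 13 = 108.4 kPa.
σ_h = K_p σ_v = 3.150 × 108.4 = 341.4 kPa.

341 kPa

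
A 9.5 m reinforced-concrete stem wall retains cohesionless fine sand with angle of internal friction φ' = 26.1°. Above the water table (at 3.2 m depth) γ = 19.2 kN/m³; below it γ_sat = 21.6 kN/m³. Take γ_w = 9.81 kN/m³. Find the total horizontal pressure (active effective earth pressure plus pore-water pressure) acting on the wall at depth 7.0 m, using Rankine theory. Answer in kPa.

K_a = (1 − sin φ)/(1 + sin φ) = 0.3889.
γ' = 21.6 − 9.81 = 11.79 kN/m³.
Effective vertical stress at 7.0 m: σ'_v = 19.2×3.2 + 11.79×3.80 = 106.2 kPa.
σ'_h = K_a σ'_v = 0.3889 × 106.2 = 41.32 kPa; u = γ_w × 3.80 = 37.28 kPa.
Total σ_h = 41.32 + 37.28 = 78.60 kPa.

78.6 kPa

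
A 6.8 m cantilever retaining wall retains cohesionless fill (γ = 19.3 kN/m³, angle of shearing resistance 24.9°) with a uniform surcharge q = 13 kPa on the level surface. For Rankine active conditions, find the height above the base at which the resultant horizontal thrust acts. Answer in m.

K_a = 0.4074.
Triangular part P₁ = ½K_aγH² = 181.8 at H/3 = 2.267 m; rectangular part P₂ = K_a q H = 36.02 at H/2 = 3.400 m.
ȳ = (P₁·2.267 + P₂·3.400)/(P₁+P₂) = 2.454 m.

2.45 m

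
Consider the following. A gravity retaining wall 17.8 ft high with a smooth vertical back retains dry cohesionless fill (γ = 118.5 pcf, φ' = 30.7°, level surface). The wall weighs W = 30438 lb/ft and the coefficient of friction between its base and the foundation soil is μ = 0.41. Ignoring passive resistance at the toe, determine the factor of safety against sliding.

K_a = tan²(45° − 30.7°/2) = 0.3240.
P_a = ½K_aγH² = 0.5×0.3240×118.5×17.8² = 6083 lb/ft, acting at H/3 = 5.933 ft above the base.
FS_sliding = μW / P_a = 0.41×30438 / 6083 = 2.052.

2.05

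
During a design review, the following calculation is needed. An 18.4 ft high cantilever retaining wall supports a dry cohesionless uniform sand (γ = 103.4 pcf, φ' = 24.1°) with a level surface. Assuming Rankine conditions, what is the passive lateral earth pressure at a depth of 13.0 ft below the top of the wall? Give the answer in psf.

K_p = (1 + sin φ)/(1 − sin φ) = 2.380.
σ_h = K_p γ z = 2.380 × 103.4 × 13.0 = 3200 psf.

3200 psf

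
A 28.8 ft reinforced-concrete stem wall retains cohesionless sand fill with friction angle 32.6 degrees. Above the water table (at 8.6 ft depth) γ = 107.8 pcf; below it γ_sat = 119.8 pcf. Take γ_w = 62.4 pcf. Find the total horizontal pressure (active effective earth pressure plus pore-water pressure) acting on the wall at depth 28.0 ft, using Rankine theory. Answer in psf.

1820 psf

K_a = (1 − sin φ)/(1 + sin φ) = 0.2997.
γ' = 119.8 − 62.4 = 57.40 pcf.
Effective vertical stress at 28.0 ft: σ'_v = 107.8×8.6 + 57.40×19.4 = 2041 psf.
σ'_h = K_a σ'_v = 0.2997 × 2041 = 611.7 psf; u = γ_w × 19.4 = 1211 psf.
Total σ_h = 611.7 + 1211 = 1822 psf.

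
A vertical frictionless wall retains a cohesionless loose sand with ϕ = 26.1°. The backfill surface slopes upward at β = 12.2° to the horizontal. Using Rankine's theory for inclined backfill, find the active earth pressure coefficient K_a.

K_a = cos β · (cos β − √(cos²β − cos²φ)) / (cos β + √(cos²β − cos²φ)).
cos β = 0.9774, cos φ = 0.8980, √(cos²β − cos²φ) = 0.3859.
K_a = 0.9774 × (0.9774 − 0.3859)/(0.9774 + 0.3859) = 0.4241.

0.424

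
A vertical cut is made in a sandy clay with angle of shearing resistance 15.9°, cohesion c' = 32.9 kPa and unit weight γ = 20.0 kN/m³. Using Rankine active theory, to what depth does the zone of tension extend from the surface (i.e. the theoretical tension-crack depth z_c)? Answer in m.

K_a = tan²(45° − 15.9°/2) = 0.5699; √K_a = 0.7549.
The active pressure is zero where K_a γ z = 2c√K_a, so z_c = 2c/(γ√K_a) = 2×32.9/(20.0×0.7549) = 4.358 m.

4.36 m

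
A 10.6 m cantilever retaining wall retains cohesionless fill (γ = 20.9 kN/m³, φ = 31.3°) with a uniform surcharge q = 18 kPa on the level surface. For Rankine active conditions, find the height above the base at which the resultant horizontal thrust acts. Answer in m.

3.78 m

K_a = 0.3162.
Triangular part P₁ = ½K_aγH² = 371.3 at H/3 = 3.533 m; rectangular part P₂ = K_a q H = 60.33 at H/2 = 5.300 m.
ȳ = (P₁·3.533 + P₂·5.300)/(P₁+P₂) = 3.780 m.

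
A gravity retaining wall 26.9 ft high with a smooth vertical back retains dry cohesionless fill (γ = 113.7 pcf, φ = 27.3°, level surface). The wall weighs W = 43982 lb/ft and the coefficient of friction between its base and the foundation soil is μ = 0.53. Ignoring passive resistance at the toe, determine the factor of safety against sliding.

1.53

K_a = tan²(45° − 27.3°/2) = 0.3711.
P_a = ½K_aγH² = 0.5×0.3711×113.7×26.9² = 15270 lb/ft, acting at H/3 = 8.967 ft above the base.
FS_sliding = μW / P_a = 0.53×43982 / 15270 = 1.527.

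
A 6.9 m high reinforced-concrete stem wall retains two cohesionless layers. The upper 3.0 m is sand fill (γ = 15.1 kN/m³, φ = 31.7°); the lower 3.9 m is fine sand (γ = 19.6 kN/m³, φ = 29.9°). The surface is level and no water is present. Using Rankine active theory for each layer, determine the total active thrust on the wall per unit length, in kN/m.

K_a1 = tan²(45°−31.7°/2) = 0.3111; K_a2 = tan²(45°−29.9°/2) = 0.3347.
Layer 1: σ at base = K_a1 γ₁ h₁ = 14.09 kPa; P₁ = ½×14.09×3.0 = 21.14.
Layer 2: σ_v at top = γ₁h₁ = 45.30; σ_h top = K_a2×45.30 = 15.16; σ_h base = K_a2×(45.30+19.6×3.9) = 40.74.
P₂ = ½(15.16+40.74)×3.9 = 109.0. Total P_a = 21.14+109.0 = 130.2 kN/m.

130 kN/m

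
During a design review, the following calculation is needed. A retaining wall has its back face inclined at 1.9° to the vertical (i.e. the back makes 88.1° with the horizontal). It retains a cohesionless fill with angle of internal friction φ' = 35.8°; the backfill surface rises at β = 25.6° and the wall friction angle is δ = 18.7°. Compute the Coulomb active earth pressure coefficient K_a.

0.371

K_a = sin²(α+φ) / [sin²α · sin(α−δ) · (1 + √{sin(φ+δ)sin(φ−β) / (sin(α−δ)sin(α+β))})²].
With α = 88.1°, φ = 35.8°, δ = 18.7°, β = 25.6°: K_a = 0.3705.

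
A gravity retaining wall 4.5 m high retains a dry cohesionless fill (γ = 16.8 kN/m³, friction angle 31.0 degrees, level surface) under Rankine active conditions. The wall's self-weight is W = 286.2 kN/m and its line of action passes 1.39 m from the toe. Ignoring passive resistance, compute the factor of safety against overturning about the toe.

4.87

K_a = tan²(45° − 31.0°/2) = 0.3201.
P_a = ½K_aγH² = 0.5×0.3201×16.8×4.5² = 54.45 kN/m, acting at H/3 = 1.500 m above the base.
Overturning moment M_o = P_a × H/3 = 54.45 × 1.500 = 81.67.
Resisting moment M_r = W × 1.39 = 286.2 × 1.39 = 397.8.
FS_overturning = M_r/M_o = 397.8/81.67 = 4.871.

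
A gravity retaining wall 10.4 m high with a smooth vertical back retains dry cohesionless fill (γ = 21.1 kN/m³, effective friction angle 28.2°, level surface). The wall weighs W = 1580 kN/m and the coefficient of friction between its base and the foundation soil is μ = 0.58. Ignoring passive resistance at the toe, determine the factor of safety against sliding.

K_a = tan²(45° − 28.2°/2) = 0.3582.
P_a = ½K_aγH² = 0.5×0.3582×21.1×10.4² = 408.7 kN/m, acting at H/3 = 3.467 m above the base.
FS_sliding = μW / P_a = 0.58×1580 / 408.7 = 2.242.

2.24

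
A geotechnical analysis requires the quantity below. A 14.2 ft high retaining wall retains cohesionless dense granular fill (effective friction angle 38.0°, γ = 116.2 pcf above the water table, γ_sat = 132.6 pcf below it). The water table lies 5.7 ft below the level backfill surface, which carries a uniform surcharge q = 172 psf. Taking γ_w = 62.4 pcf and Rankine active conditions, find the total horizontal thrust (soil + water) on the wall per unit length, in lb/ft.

K_a = tan²(45° − φ/2) = 0.2379.
γ' = 132.6 − 62.4 = 70.20 pcf. h₂ = H − d_w = 8.5 ft.
σ'_h: at surface K_a·q = 40.92; at WT K_a(q+γd_w) = 198.5; at base K_a(q+γd_w+γ'h₂) = 340.4 psf.
P₁ = ½(40.92+198.5)×5.7 = 682.3; P₂ = ½(198.5+340.4)×8.5 = 2290; P_w = ½γ_w h₂² = 2254.
Total = 682.3+2290+2254 = 5227 lb/ft.

5230 lb/ft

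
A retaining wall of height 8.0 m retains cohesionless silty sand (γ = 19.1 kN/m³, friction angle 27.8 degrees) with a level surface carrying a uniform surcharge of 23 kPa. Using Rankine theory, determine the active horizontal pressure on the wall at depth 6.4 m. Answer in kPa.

52.9 kPa

K_a = (1 − sin φ)/(1 + sin φ) = 0.3639.
σ_v = γz + q = 19.1 × 6.4 + 23 = 145.2 kPa.
σ_h = K_a σ_v = 0.3639 × 145.2 = 52.85 kPa.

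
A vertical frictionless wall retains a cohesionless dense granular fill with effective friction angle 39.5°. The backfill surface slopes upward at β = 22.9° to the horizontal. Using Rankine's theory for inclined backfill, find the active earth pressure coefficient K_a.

K_a = cos β · (cos β − √(cos²β − cos²φ)) / (cos β + √(cos²β − cos²φ)).
cos β = 0.9212, cos φ = 0.7716, √(cos²β − cos²φ) = 0.5032.
K_a = 0.9212 × (0.9212 − 0.5032)/(0.9212 + 0.5032) = 0.2703.

0.270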